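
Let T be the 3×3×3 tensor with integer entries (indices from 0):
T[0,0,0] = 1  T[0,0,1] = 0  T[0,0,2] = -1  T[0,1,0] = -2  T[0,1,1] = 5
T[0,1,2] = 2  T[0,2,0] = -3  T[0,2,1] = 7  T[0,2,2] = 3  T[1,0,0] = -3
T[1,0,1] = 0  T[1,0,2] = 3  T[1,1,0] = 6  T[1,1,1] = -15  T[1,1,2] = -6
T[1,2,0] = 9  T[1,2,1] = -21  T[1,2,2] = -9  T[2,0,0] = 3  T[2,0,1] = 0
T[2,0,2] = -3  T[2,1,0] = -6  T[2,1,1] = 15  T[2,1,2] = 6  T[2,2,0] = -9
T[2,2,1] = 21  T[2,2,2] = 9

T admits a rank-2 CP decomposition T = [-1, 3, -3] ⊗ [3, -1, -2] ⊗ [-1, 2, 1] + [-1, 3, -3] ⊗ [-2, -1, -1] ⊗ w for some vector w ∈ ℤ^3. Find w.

w = [-1, 3, 1]

Subtract the known terms from T to get the rank-1 residual R = [-1, 3, -3] ⊗ [-2, -1, -1] ⊗ w, so R[i,j,k] = a[i]·b[j]·w[k]. Pick indices with nonzero a[0]·b[0] = (-1)·(-2) = 2. Only the fibre through (0,0,·) is needed: R[0,0,:] = T[0,0,:] − Σₗ aₗ[0]bₗ[0]cₗ = [1, 0, -1] − (-1)·(3)·[-1, 2, 1] = [-2, 6, 2]. Then w[k] = R[0,0,k] / 2 for each k, giving w = [-2, 6, 2] / 2 = [-1, 3, 1].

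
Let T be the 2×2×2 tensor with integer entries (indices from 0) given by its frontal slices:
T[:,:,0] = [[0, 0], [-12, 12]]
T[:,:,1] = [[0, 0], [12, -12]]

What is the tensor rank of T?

1

Lower bound: T ≠ 0 (e.g. T[1,0,0] = -12), so rank(T) ≥ 1.
Upper bound: the mode-1 fibre T[:,0,0] = [0, -12] gives a = [0, 1] (primitive direction); the mode-2 fibre T[1,:,0] = [-12, 12] gives b = [1, -1]; then c[k] = T[1,0,k] / (a[1]·b[0]) = [-12, 12] / 1 = [-12, 12].
Expanding [0, 1] ∘ [1, -1] ∘ [-12, 12] reproduces all 8 entries of T, so T = [0, 1] ∘ [1, -1] ∘ [-12, 12] and rank(T) ≤ 1.
These bounds meet, so rank(T) = 1.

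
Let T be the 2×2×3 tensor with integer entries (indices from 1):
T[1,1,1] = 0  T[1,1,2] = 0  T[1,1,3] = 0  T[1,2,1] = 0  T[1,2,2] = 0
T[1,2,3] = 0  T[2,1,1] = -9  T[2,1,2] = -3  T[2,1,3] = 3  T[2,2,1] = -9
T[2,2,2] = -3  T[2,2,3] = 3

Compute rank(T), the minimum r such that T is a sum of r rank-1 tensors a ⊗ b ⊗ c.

Lower bound: T ≠ 0 (e.g. T[2,1,1] = -9), so rank(T) ≥ 1.
Upper bound: the mode-1 fibre T[:,1,1] = [0, -9] gives a = [0, 1] (primitive direction); the mode-2 fibre T[2,:,1] = [-9, -9] gives b = [1, 1]; then c[k] = T[2,1,k] / (a[2]·b[1]) = [-9, -3, 3] / 1 = [-9, -3, 3].
Expanding [0, 1] ⊗ [1, 1] ⊗ [-9, -3, 3] reproduces all 12 entries of T, so T = [0, 1] ⊗ [1, 1] ⊗ [-9, -3, 3] and rank(T) ≤ 1.
These bounds meet, so rank(T) = 1.

1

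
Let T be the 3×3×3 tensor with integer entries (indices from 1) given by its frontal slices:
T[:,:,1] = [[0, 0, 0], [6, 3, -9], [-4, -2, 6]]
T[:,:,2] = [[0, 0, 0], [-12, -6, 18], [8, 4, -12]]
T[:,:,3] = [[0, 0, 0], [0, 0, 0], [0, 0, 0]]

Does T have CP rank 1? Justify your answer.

If T = a ⊗ b ⊗ c then every fibre of T is a multiple of the corresponding factor, so read the factors off the fibres through the nonzero entry T[2,1,1] = 6.
The mode-1 fibre T[:,1,1] = [0, 6, -4] gives a = [0, 3, -2] (primitive direction); the mode-2 fibre T[2,:,1] = [6, 3, -9] gives b = [2, 1, -3]; then c[k] = T[2,1,k] / (a[2]·b[1]) = [6, -12, 0] / 6 = [1, -2, 0].
Expanding [0, 3, -2] ⊗ [2, 1, -3] ⊗ [1, -2, 0] reproduces all 27 entries of T, so T = [0, 3, -2] ⊗ [2, 1, -3] ⊗ [1, -2, 0] and rank(T) ≤ 1.
Equivalently every frontal slice T[:,:,k] is c[k] times the rank-1 matrix [0, 3, -2] ⊗ [2, 1, -3]. So T has rank 1 (it is nonzero).

Yes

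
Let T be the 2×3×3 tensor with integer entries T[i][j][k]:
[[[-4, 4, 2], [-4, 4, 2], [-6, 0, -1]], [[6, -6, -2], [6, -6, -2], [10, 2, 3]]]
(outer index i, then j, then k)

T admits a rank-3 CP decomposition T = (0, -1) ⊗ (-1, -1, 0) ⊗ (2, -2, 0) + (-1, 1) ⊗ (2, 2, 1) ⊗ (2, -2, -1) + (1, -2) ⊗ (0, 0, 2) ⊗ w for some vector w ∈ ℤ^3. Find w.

w = (-2, -1, -1)

Subtract the known terms from T to get the rank-1 residual R = (1, -2) ⊗ (0, 0, 2) ⊗ w, so R[i,j,k] = a[i]·b[j]·w[k]. Pick indices with nonzero a[0]·b[2] = (1)·(2) = 2. Only the fibre through (0,2,·) is needed: R[0,2,:] = T[0,2,:] − Σₗ aₗ[0]bₗ[2]cₗ = [-6, 0, -1] − (0)·(0)·(2, -2, 0) − (-1)·(1)·(2, -2, -1) = [-4, -2, -2]. Then w[k] = R[0,2,k] / 2 for each k, giving w = [-4, -2, -2] / 2 = (-2, -1, -1).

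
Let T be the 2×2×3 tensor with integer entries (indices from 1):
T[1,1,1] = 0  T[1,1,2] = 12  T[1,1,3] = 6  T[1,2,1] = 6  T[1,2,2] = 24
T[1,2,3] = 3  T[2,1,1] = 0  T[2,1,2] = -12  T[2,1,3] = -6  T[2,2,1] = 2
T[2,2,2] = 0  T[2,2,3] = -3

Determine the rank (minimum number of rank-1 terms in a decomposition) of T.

Lower bound: in the mode-2 unfolding of T (rows indexed by j, columns by (i,k)) the 2×2 minor on rows j ∈ {1, 2}, columns (i,k) ∈ {(1,1), (1,2)} is det [[0, 12], [6, 24]] = -72 ≠ 0, so that unfolding has rank ≥ 2 and hence rank(T) ≥ 2 (CP rank is at least every unfolding rank, though it can be larger).
Upper bound: with S_k = T[:,:,k], the two rank-1 terms a₁b₁ᵀ, a₂b₂ᵀ are the rank-1 members of the pencil x·S₁ + y·S₂.
det(x·S₁ + y·S₂) is 96·xy + 288·y² = 96·(x + 3·y)(y), vanishing at (x:y) = (3:-1) and (1:0).
M₁ = 3·S₁ − S₂ = [[-12, -6], [12, 6]] = (-6)·(1, -1)(2, 1)ᵀ and M₂ = S₁ = [[0, 6], [0, 2]] = 2·(3, 1)(0, 1)ᵀ, so take a₁ = (1, -1), b₁ = (2, 1), a₂ = (3, 1), b₂ = (0, 1).
Each slice is an integer combination of E₁ = a₁b₁ᵀ and E₂ = a₂b₂ᵀ: S₁ = 2·E₂, S₂ = 6·E₁ + 6·E₂, S₃ = 3·E₁; reading off coefficients, c₁ = (0, 6, 3) and c₂ = (2, 6, 0).
Hence T = (1, -1) ⊗ (2, 1) ⊗ (0, 6, 3) + (3, 1) ⊗ (0, 1) ⊗ (2, 6, 0), so rank(T) ≤ 2.
These bounds meet, so rank(T) = 2.

2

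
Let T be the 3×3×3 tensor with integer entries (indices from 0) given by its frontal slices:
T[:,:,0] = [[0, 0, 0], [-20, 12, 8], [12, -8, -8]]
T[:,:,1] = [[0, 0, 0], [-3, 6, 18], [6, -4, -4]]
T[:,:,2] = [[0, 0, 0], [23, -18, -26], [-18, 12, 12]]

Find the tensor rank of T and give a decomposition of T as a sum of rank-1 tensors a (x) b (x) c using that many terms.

rank(T) = 2

Lower bound: the mode-1 unfolding of T (rows indexed by i, columns by (j,k) = (0,0), (0,1), (0,2), (1,0), (1,1), (1,2), (2,0), (2,1), (2,2)) is [[0, 0, 0, 0, 0, 0, 0, 0, 0], [-20, -3, 23, 12, 6, -18, 8, 18, -26], [12, 6, -18, -8, -4, 12, -8, -4, 12]].
There the 2×2 minor on rows i ∈ {1, 2}, columns (j,k) ∈ {(0,0), (0,1)} is det [[-20, -3], [12, 6]] = -84 ≠ 0, so this unfolding has rank ≥ 2; CP rank is at least every unfolding rank, so rank(T) ≥ 2. (This is only a lower bound: in general the CP rank may exceed every unfolding rank, so we still need to exhibit 2 rank-1 terms summing to T.)
Upper bound — finding two terms. Write S_k = T[:,:,k] for the frontal slices: S₀ = [[0, 0, 0], [-20, 12, 8], [12, -8, -8]], S₁ = [[0, 0, 0], [-3, 6, 18], [6, -4, -4]], S₂ = [[0, 0, 0], [23, -18, -26], [-18, 12, 12]].
If T = a₁ (x) b₁ (x) c₁ + a₂ (x) b₂ (x) c₂ then each S_k = c₁[k]·a₁b₁ᵀ + c₂[k]·a₂b₂ᵀ. S₀ and S₁ are linearly independent, so a₁b₁ᵀ and a₂b₂ᵀ must span the same plane of matrices: they are the rank-1 matrices of the form x·S₀ + y·S₁.
The 2×2 minor of x·S₀ + y·S₁ on rows {1,2}, columns {0,1} is 16·x² − 40·xy − 24·y² = 8·(x − 3·y)(2·x + y), vanishing at (x:y) = (3:1) and (1:-2).
M₁ = 3·S₀ + S₁ = [[0, 0, 0], [-63, 42, 42], [42, -28, -28]] = (-7)·[0, 3, -2][3, -2, -2]ᵀ and M₂ = S₀ − 2·S₁ = [[0, 0, 0], [-14, 0, -28], [0, 0, 0]] = (-14)·[0, 1, 0][1, 0, 2]ᵀ, so take a₁ = [0, 3, -2], b₁ = [3, -2, -2], a₂ = [0, 1, 0], b₂ = [1, 0, 2].
Each slice is an integer combination of E₁ = a₁b₁ᵀ and E₂ = a₂b₂ᵀ: S₀ = −2·E₁ − 2·E₂, S₁ = −E₁ + 6·E₂, S₂ = 3·E₁ − 4·E₂; reading off coefficients, c₁ = [-2, -1, 3] and c₂ = [-2, 6, -4].
Hence T = [0, 3, -2] (x) [3, -2, -2] (x) [-2, -1, 3] + [0, 1, 0] (x) [1, 0, 2] (x) [-2, 6, -4], so rank(T) ≤ 2.
These bounds meet, so rank(T) = 2.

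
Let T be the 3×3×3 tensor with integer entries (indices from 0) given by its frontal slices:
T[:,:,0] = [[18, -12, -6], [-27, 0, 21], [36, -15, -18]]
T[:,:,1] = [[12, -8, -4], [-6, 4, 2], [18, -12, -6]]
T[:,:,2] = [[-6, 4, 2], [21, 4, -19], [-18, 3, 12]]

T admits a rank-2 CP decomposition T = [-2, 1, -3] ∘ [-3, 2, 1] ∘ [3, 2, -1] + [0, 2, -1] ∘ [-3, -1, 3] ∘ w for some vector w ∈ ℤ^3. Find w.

w = [3, 0, -3]

Subtract the known terms from T to get the rank-1 residual R = [0, 2, -1] ∘ [-3, -1, 3] ∘ w, so R[i,j,k] = a[i]·b[j]·w[k]. Pick indices with nonzero a[1]·b[0] = (2)·(-3) = -6. Only the fibre through (1,0,·) is needed: R[1,0,:] = T[1,0,:] − Σₗ aₗ[1]bₗ[0]cₗ = [-27, -6, 21] − (1)·(-3)·[3, 2, -1] = [-18, 0, 18]. Then w[k] = R[1,0,k] / -6 for each k, giving w = [-18, 0, 18] / -6 = [3, 0, -3].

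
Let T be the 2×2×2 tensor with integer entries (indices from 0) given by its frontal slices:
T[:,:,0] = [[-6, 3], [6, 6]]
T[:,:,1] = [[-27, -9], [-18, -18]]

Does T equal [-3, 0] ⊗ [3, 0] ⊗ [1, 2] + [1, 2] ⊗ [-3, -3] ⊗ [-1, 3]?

Reconstruct entrywise from the claimed factors. For example, T[1,0,0] = 6 and Σₗ aₗ[1]bₗ[0]cₗ[0] = (0)·(3)·(1) + (2)·(-3)·(-1) = 6; checking all 8 entries, every one matches. The claim holds.

Yes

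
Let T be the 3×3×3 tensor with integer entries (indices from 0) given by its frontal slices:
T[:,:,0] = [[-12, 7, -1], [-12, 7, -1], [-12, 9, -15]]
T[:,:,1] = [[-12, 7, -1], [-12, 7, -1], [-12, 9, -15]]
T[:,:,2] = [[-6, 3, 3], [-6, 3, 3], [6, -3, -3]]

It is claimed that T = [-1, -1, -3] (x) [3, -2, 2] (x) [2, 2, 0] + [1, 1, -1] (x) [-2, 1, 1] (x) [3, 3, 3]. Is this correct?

Yes

Reconstruct entrywise from the claimed factors. For example, T[0,1,1] = 7 and Σₗ aₗ[0]bₗ[1]cₗ[1] = (-1)·(-2)·(2) + (1)·(1)·(3) = 7; checking all 27 entries, every one matches. The claim holds.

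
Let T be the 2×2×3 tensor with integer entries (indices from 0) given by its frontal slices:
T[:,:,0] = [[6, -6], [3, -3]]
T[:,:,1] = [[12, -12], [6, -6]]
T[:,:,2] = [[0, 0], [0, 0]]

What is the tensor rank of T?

Lower bound: T ≠ 0 (e.g. T[0,0,0] = 6), so rank(T) ≥ 1.
Upper bound: the mode-1 fibre T[:,0,0] = [6, 3] gives a = [2, 1] (primitive direction); the mode-2 fibre T[0,:,0] = [6, -6] gives b = [1, -1]; then c[k] = T[0,0,k] / (a[0]·b[0]) = [6, 12, 0] / 2 = [3, 6, 0].
Expanding [2, 1] ⊗ [1, -1] ⊗ [3, 6, 0] reproduces all 12 entries of T, so T = [2, 1] ⊗ [1, -1] ⊗ [3, 6, 0] and rank(T) ≤ 1.
These bounds meet, so rank(T) = 1.

1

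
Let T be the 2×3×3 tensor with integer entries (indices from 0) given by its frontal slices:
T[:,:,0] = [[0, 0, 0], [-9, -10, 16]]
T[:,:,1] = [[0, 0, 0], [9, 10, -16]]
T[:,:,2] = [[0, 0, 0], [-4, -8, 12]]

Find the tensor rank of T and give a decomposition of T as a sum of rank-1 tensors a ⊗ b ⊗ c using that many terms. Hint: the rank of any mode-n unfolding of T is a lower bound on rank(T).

rank(T) = 2

Lower bound: in the mode-3 unfolding of T (rows indexed by k, columns by (i,j)) the 2×2 minor on rows k ∈ {0, 2}, columns (i,j) ∈ {(1,0), (1,1)} is det [[-9, -10], [-4, -8]] = 32 ≠ 0, so that unfolding has rank ≥ 2 and hence rank(T) ≥ 2 (CP rank is at least every unfolding rank, though it can be larger).
Upper bound: T[i,:,:] = a[i]·M for every slice, with a = (0, 1) and M = [[-9, 9, -4], [-10, 10, -8], [16, -16, 12]] (rows j, columns k).
The columns of M satisfy (column 0) = −(column 1), so splitting by columns, M = (9, 10, -16)(-1, 1, 0)ᵀ + (-4, -8, 12)(0, 0, 1)ᵀ.
Hence T = (0, 1) ⊗ (9, 10, -16) ⊗ (-1, 1, 0) + (0, 1) ⊗ (-4, -8, 12) ⊗ (0, 0, 1), so rank(T) ≤ 2.
These bounds meet, so rank(T) = 2.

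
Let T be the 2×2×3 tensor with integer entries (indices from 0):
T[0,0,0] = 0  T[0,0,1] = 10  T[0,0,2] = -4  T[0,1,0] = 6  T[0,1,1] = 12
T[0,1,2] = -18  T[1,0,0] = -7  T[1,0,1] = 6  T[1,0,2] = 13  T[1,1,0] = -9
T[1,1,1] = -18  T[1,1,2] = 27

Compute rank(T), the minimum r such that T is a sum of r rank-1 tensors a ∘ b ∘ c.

Lower bound: in the mode-2 unfolding of T (rows indexed by j, columns by (i,k)) the 2×2 minor on rows j ∈ {0, 1}, columns (i,k) ∈ {(0,0), (0,1)} is det [[0, 10], [6, 12]] = -60 ≠ 0, so that unfolding has rank ≥ 2 and hence rank(T) ≥ 2 (CP rank is at least every unfolding rank, though it can be larger).
Upper bound: with S_k = T[:,:,k], the two rank-1 terms a₁b₁ᵀ, a₂b₂ᵀ are the rank-1 members of the pencil x·S₀ + y·S₁.
det(x·S₀ + y·S₁) is 42·x² − 42·xy − 252·y² = 42·(x − 3·y)(x + 2·y), vanishing at (x:y) = (3:1) and (2:-1).
M₁ = 3·S₀ + S₁ = [[10, 30], [-15, -45]] = 5·[2, -3][1, 3]ᵀ and M₂ = 2·S₀ − S₁ = [[-10, 0], [-20, 0]] = (-10)·[1, 2][1, 0]ᵀ, so take a₁ = [2, -3], b₁ = [1, 3], a₂ = [1, 2], b₂ = [1, 0].
Each slice is an integer combination of E₁ = a₁b₁ᵀ and E₂ = a₂b₂ᵀ: S₀ = E₁ − 2·E₂, S₁ = 2·E₁ + 6·E₂, S₂ = −3·E₁ + 2·E₂; reading off coefficients, c₁ = [1, 2, -3] and c₂ = [-2, 6, 2].
Hence T = [2, -3] ∘ [1, 3] ∘ [1, 2, -3] + [1, 2] ∘ [1, 0] ∘ [-2, 6, 2], so rank(T) ≤ 2.
These bounds meet, so rank(T) = 2.

2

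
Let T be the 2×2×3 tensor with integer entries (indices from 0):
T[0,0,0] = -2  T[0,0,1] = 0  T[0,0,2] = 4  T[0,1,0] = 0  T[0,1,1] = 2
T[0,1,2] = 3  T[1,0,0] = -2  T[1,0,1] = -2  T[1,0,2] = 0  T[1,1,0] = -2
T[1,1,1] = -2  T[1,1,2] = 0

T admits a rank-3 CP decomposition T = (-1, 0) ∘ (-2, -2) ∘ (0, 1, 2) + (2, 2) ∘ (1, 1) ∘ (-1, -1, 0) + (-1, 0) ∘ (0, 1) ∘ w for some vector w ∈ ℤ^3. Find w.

Subtract the known terms from T to get the rank-1 residual R = (-1, 0) ∘ (0, 1) ∘ w, so R[i,j,k] = a[i]·b[j]·w[k]. Pick indices with nonzero a[0]·b[1] = (-1)·(1) = -1. Only the fibre through (0,1,·) is needed: R[0,1,:] = T[0,1,:] − Σₗ aₗ[0]bₗ[1]cₗ = [0, 2, 3] − (-1)·(-2)·(0, 1, 2) − (2)·(1)·(-1, -1, 0) = [2, 2, -1]. Then w[k] = R[0,1,k] / -1 for each k, giving w = [2, 2, -1] / -1 = (-2, -2, 1).

w = (-2, -2, 1)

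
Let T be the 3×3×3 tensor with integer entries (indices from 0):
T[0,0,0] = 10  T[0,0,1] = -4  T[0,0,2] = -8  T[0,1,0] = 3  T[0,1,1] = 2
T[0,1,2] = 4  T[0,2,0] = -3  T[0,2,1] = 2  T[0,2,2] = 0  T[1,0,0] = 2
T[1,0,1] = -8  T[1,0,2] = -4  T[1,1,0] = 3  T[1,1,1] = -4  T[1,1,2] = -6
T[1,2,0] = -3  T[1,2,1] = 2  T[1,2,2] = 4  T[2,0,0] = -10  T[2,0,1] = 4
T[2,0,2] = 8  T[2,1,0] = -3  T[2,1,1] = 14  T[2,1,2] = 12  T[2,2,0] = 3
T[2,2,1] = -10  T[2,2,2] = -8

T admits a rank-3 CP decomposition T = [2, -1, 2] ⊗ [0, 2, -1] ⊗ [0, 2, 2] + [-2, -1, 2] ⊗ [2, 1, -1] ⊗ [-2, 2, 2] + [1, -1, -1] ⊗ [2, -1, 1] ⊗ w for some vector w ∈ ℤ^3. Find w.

Subtract the known terms from T to get the rank-1 residual R = [1, -1, -1] ⊗ [2, -1, 1] ⊗ w, so R[i,j,k] = a[i]·b[j]·w[k]. Pick indices with nonzero a[0]·b[0] = (1)·(2) = 2. Only the fibre through (0,0,·) is needed: R[0,0,:] = T[0,0,:] − Σₗ aₗ[0]bₗ[0]cₗ = [10, -4, -8] − (2)·(0)·[0, 2, 2] − (-2)·(2)·[-2, 2, 2] = [2, 4, 0]. Then w[k] = R[0,0,k] / 2 for each k, giving w = [2, 4, 0] / 2 = [1, 2, 0].

w = [1, 2, 0]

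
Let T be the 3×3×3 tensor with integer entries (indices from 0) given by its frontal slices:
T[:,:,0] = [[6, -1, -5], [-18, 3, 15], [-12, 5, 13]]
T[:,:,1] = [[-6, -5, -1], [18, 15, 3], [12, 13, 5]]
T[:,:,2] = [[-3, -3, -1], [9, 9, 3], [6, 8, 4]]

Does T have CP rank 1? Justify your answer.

No

The mode-1 unfolding of T (rows indexed by i, columns by (j,k) = (0,0), (0,1), (0,2), (1,0), (1,1), (1,2), (2,0), (2,1), (2,2)) is [[6, -6, -3, -1, -5, -3, -5, -1, -1], [-18, 18, 9, 3, 15, 9, 15, 3, 3], [-12, 12, 6, 5, 13, 8, 13, 5, 4]].
There the 2×2 minor on rows i ∈ {0, 2}, columns (j,k) ∈ {(0,0), (1,0)} is det [[6, -1], [-12, 5]] = 18 ≠ 0, so this unfolding has rank ≥ 2; CP rank is at least every unfolding rank, so rank(T) ≥ 2.
In particular rank(T) ≥ 2 > 1, so T is not rank-1.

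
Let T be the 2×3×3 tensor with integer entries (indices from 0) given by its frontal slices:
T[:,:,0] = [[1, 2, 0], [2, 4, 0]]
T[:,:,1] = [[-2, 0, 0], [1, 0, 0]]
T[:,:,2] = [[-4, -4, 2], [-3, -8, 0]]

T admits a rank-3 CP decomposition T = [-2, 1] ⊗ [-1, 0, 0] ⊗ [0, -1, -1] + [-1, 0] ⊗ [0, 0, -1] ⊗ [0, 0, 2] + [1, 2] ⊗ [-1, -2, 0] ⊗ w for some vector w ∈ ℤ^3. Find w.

w = [-1, 0, 2]

Subtract the known terms from T to get the rank-1 residual R = [1, 2] ⊗ [-1, -2, 0] ⊗ w, so R[i,j,k] = a[i]·b[j]·w[k]. Pick indices with nonzero a[0]·b[0] = (1)·(-1) = -1. Only the fibre through (0,0,·) is needed: R[0,0,:] = T[0,0,:] − Σₗ aₗ[0]bₗ[0]cₗ = [1, -2, -4] − (-2)·(-1)·[0, -1, -1] − (-1)·(0)·[0, 0, 2] = [1, 0, -2]. Then w[k] = R[0,0,k] / -1 for each k, giving w = [1, 0, -2] / -1 = [-1, 0, 2].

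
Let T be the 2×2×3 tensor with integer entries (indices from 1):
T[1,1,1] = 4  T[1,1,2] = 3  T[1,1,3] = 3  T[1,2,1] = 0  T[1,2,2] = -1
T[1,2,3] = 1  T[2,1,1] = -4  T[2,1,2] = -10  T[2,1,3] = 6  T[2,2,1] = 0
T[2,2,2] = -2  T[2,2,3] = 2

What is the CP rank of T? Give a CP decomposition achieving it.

Lower bound: in the mode-3 unfolding of T (rows indexed by k, columns by (i,j)) the 3×3 minor on rows k ∈ {1, 2, 3}, columns (i,j) ∈ {(1,1), (1,2), (2,1)} is det [[4, 0, -4], [3, -1, -10], [3, 1, 6]] = -8 ≠ 0, so that unfolding has rank ≥ 3 and hence rank(T) ≥ 3 (CP rank is at least every unfolding rank, though it can be larger).
Upper bound: T is a sum of 3 rank-1 terms, T = [0, 1] ⊗ [1, 0] ⊗ [-4, -8, 4] + [1, 0] ⊗ [1, 0] ⊗ [4, 4, 2] + [1, 2] ⊗ [1, 1] ⊗ [0, -1, 1] (written with every a and b primitive with positive leading entry and the scale carried by c; CP decompositions are not unique, and this one is verified by expanding entrywise), so rank(T) ≤ 3.
These bounds meet, so rank(T) = 3.

rank(T) = 3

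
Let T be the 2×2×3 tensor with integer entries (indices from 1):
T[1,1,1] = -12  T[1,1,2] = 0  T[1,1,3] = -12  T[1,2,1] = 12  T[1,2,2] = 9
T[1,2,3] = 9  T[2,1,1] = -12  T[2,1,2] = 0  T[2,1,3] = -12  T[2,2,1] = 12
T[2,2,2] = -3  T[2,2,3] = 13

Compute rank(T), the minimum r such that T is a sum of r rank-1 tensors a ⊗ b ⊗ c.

2

Lower bound: in the mode-3 unfolding of T (rows indexed by k, columns by (i,j)) the 2×2 minor on rows k ∈ {1, 2}, columns (i,j) ∈ {(1,1), (1,2)} is det [[-12, 12], [0, 9]] = -108 ≠ 0, so that unfolding has rank ≥ 2 and hence rank(T) ≥ 2 (CP rank is at least every unfolding rank, though it can be larger).
Upper bound: with S_k = T[:,:,k], the two rank-1 terms a₁b₁ᵀ, a₂b₂ᵀ are the rank-1 members of the pencil x·S₁ + y·S₂.
det(x·S₁ + y·S₂) is 144·xy = 144·(y)(x), vanishing at (x:y) = (1:0) and (0:1).
M₁ = S₁ = [[-12, 12], [-12, 12]] = (-12)·(1, 1)(1, -1)ᵀ and M₂ = S₂ = [[0, 9], [0, -3]] = 3·(3, -1)(0, 1)ᵀ, so take a₁ = (1, 1), b₁ = (1, -1), a₂ = (3, -1), b₂ = (0, 1).
Each slice is an integer combination of E₁ = a₁b₁ᵀ and E₂ = a₂b₂ᵀ: S₁ = −12·E₁, S₂ = 3·E₂, S₃ = −12·E₁ − E₂; reading off coefficients, c₁ = (-12, 0, -12) and c₂ = (0, 3, -1).
Hence T = (1, 1) ⊗ (1, -1) ⊗ (-12, 0, -12) + (3, -1) ⊗ (0, 1) ⊗ (0, 3, -1), so rank(T) ≤ 2.
These bounds meet, so rank(T) = 2.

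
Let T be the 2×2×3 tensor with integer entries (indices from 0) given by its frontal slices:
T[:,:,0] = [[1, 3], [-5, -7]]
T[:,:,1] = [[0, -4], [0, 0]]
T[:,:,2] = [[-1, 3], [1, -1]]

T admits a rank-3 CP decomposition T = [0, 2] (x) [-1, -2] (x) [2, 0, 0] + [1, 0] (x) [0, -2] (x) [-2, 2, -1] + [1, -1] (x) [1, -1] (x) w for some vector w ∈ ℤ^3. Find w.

Subtract the known terms from T to get the rank-1 residual R = [1, -1] (x) [1, -1] (x) w, so R[i,j,k] = a[i]·b[j]·w[k]. Pick indices with nonzero a[0]·b[0] = (1)·(1) = 1. Only the fibre through (0,0,·) is needed: R[0,0,:] = T[0,0,:] − Σₗ aₗ[0]bₗ[0]cₗ = [1, 0, -1] − (0)·(-1)·[2, 0, 0] − (1)·(0)·[-2, 2, -1] = [1, 0, -1]. Then w[k] = R[0,0,k] / 1 for each k, giving w = [1, 0, -1] / 1 = [1, 0, -1].

w = [1, 0, -1]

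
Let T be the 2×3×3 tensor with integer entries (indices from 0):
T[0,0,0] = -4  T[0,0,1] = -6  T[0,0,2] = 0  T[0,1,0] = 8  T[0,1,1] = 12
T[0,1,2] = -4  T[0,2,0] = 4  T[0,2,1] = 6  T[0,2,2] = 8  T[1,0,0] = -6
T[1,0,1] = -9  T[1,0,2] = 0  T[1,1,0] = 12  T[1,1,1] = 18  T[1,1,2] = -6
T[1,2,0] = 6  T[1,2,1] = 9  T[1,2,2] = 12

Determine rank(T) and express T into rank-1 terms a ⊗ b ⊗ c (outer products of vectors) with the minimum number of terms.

Lower bound: in the mode-3 unfolding of T (rows indexed by k, columns by (i,j)) the 2×2 minor on rows k ∈ {0, 2}, columns (i,j) ∈ {(0,0), (0,1)} is det [[-4, 8], [0, -4]] = 16 ≠ 0, so that unfolding has rank ≥ 2 and hence rank(T) ≥ 2 (CP rank is at least every unfolding rank, though it can be larger).
Upper bound: T[i,:,:] = a[i]·M for every slice, with a = [2, 3] and M = [[-2, -3, 0], [4, 6, -2], [2, 3, 4]] (rows j, columns k).
The rows of M satisfy (row 2) = −5·(row 0) − 2·(row 1), so splitting by rows, M = [1, 0, -5][-2, -3, 0]ᵀ + [0, 1, -2][4, 6, -2]ᵀ.
Hence T = [2, 3] ⊗ [1, 0, -5] ⊗ [-2, -3, 0] + [2, 3] ⊗ [0, 1, -2] ⊗ [4, 6, -2], so rank(T) ≤ 2.
These bounds meet, so rank(T) = 2.

rank(T) = 2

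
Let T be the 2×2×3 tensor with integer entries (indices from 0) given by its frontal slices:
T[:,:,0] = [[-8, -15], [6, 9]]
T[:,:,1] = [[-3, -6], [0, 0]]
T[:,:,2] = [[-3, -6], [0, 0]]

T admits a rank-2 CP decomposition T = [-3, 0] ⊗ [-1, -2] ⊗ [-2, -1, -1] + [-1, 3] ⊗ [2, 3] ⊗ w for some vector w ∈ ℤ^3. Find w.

Subtract the known terms from T to get the rank-1 residual R = [-1, 3] ⊗ [2, 3] ⊗ w, so R[i,j,k] = a[i]·b[j]·w[k]. Pick indices with nonzero a[0]·b[0] = (-1)·(2) = -2. Only the fibre through (0,0,·) is needed: R[0,0,:] = T[0,0,:] − Σₗ aₗ[0]bₗ[0]cₗ = [-8, -3, -3] − (-3)·(-1)·[-2, -1, -1] = [-2, 0, 0]. Then w[k] = R[0,0,k] / -2 for each k, giving w = [-2, 0, 0] / -2 = [1, 0, 0].

w = [1, 0, 0]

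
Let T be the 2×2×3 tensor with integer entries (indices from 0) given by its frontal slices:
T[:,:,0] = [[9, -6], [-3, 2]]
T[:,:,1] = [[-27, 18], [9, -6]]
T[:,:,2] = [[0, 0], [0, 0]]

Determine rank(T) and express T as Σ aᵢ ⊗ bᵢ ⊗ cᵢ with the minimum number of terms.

rank(T) = 1

Lower bound: T ≠ 0 (e.g. T[0,0,0] = 9), so rank(T) ≥ 1.
Upper bound: if T = a ⊗ b ⊗ c then every fibre of T is a multiple of the corresponding factor, so read the factors off the fibres through the nonzero entry T[0,0,0] = 9.
The mode-1 fibre T[:,0,0] = [9, -3] gives a = (3, -1) (primitive direction); the mode-2 fibre T[0,:,0] = [9, -6] gives b = (3, -2); then c[k] = T[0,0,k] / (a[0]·b[0]) = [9, -27, 0] / 9 = (1, -3, 0).
Expanding (3, -1) ⊗ (3, -2) ⊗ (1, -3, 0) reproduces all 12 entries of T, so T = (3, -1) ⊗ (3, -2) ⊗ (1, -3, 0) and rank(T) ≤ 1.
These bounds meet, so rank(T) = 1.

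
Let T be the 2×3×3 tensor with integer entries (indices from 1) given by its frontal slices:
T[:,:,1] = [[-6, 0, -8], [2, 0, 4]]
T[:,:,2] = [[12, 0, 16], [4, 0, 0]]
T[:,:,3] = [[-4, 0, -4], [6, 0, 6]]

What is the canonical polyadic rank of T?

3

Lower bound: the mode-3 unfolding of T (rows indexed by k, columns by (i,j) = (1,1), (1,2), (1,3), (2,1), (2,2), (2,3)) is [[-6, 0, -8, 2, 0, 4], [12, 0, 16, 4, 0, 0], [-4, 0, -4, 6, 0, 6]].
There the 3×3 minor on rows k ∈ {1, 2, 3}, columns (i,j) ∈ {(1,1), (1,3), (2,1)} is det [[-6, -8, 2], [12, 16, 4], [-4, -4, 6]] = 64 ≠ 0, so this unfolding has rank ≥ 3; CP rank is at least every unfolding rank, so rank(T) ≥ 3. (This is only a lower bound: in general the CP rank may exceed every unfolding rank, so we still need to exhibit 3 rank-1 terms summing to T.)
Upper bound: T is a sum of 3 rank-1 terms, T = [1, -1] ⊗ [1, 0, 0] ⊗ [2, -4, 0] + [2, -1] ⊗ [1, 0, 1] ⊗ [-4, 4, -4] + [2, 1] ⊗ [1, 0, 1] ⊗ [0, 4, 2] (one valid choice — decompositions are not unique — normalised so each a, b is primitive with positive first nonzero entry; check it by expanding all entries), so rank(T) ≤ 3.
These bounds meet, so rank(T) = 3.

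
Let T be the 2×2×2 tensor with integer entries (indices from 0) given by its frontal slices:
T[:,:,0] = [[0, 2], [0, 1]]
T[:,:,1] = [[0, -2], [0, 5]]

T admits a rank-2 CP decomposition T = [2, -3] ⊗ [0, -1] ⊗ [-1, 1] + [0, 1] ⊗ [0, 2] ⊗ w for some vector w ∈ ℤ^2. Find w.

Subtract the known terms from T to get the rank-1 residual R = [0, 1] ⊗ [0, 2] ⊗ w, so R[i,j,k] = a[i]·b[j]·w[k]. Pick indices with nonzero a[1]·b[1] = (1)·(2) = 2. Only the fibre through (1,1,·) is needed: R[1,1,:] = T[1,1,:] − Σₗ aₗ[1]bₗ[1]cₗ = [1, 5] − (-3)·(-1)·[-1, 1] = [4, 2]. Then w[k] = R[1,1,k] / 2 for each k, giving w = [4, 2] / 2 = [2, 1].

w = [2, 1]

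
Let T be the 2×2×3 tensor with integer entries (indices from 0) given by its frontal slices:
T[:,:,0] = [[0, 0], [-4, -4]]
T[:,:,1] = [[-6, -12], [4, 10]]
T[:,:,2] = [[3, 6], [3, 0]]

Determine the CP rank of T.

2

Lower bound: the mode-3 unfolding of T (rows indexed by k, columns by (i,j) = (0,0), (0,1), (1,0), (1,1)) is [[0, 0, -4, -4], [-6, -12, 4, 10], [3, 6, 3, 0]].
There the 2×2 minor on rows k ∈ {0, 1}, columns (i,j) ∈ {(0,0), (1,0)} is det [[0, -4], [-6, 4]] = -24 ≠ 0, so this unfolding has rank ≥ 2; CP rank is at least every unfolding rank, so rank(T) ≥ 2. (Flattening ranks never certify an upper bound on CP rank; for that we must actually write T with 2 rank-1 terms.)
Upper bound — finding two terms. Write S_k = T[:,:,k] for the frontal slices: S₀ = [[0, 0], [-4, -4]], S₁ = [[-6, -12], [4, 10]], S₂ = [[3, 6], [3, 0]].
If T = a₁ (x) b₁ (x) c₁ + a₂ (x) b₂ (x) c₂ then each S_k = c₁[k]·a₁b₁ᵀ + c₂[k]·a₂b₂ᵀ. S₀ and S₁ are linearly independent, so a₁b₁ᵀ and a₂b₂ᵀ must span the same plane of matrices: they are the rank-1 matrices of the form x·S₀ + y·S₁.
det(x·S₀ + y·S₁) is −24·xy − 12·y² = (-12)·(y)(2·x + y), vanishing at (x:y) = (1:0) and (1:-2).
M₁ = S₀ = [[0, 0], [-4, -4]] = (-4)·[0, 1][1, 1]ᵀ and M₂ = S₀ − 2·S₁ = [[12, 24], [-12, -24]] = 12·[1, -1][1, 2]ᵀ, so take a₁ = [0, 1], b₁ = [1, 1], a₂ = [1, -1], b₂ = [1, 2].
Each slice is an integer combination of E₁ = a₁b₁ᵀ and E₂ = a₂b₂ᵀ: S₀ = −4·E₁, S₁ = −2·E₁ − 6·E₂, S₂ = 6·E₁ + 3·E₂; reading off coefficients, c₁ = [-4, -2, 6] and c₂ = [0, -6, 3].
Hence T = [0, 1] (x) [1, 1] (x) [-4, -2, 6] + [1, -1] (x) [1, 2] (x) [0, -6, 3], so rank(T) ≤ 2.
These bounds meet, so rank(T) = 2.
Check entry T[1,1,0] = -4: (1)·(1)·(-4) + (-1)·(2)·(0) = -4.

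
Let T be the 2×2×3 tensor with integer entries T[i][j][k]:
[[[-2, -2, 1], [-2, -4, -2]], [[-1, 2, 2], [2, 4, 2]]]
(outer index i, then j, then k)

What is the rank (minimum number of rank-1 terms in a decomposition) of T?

3

Lower bound: the mode-3 unfolding of T (rows indexed by k, columns by (i,j) = (0,0), (0,1), (1,0), (1,1)) is [[-2, -2, -1, 2], [-2, -4, 2, 4], [1, -2, 2, 2]].
There the 3×3 minor on rows k ∈ {0, 1, 2}, columns (i,j) ∈ {(0,0), (0,1), (1,0)} is det [[-2, -2, -1], [-2, -4, 2], [1, -2, 2]] = -12 ≠ 0, so this unfolding has rank ≥ 3; CP rank is at least every unfolding rank, so rank(T) ≥ 3. (Flattening ranks never certify an upper bound on CP rank; for that we must actually write T with 3 rank-1 terms.)
Upper bound: T is a sum of 3 rank-1 terms, T = [1, -1] ⊗ [0, 1] ⊗ [-2, -2, -1] + [1, -1] ⊗ [1, 1] ⊗ [0, -2, -1] + [2, 1] ⊗ [1, 0] ⊗ [-1, 0, 1] (written with every a and b primitive with positive leading entry and the scale carried by c; CP decompositions are not unique, and this one is verified by expanding entrywise), so rank(T) ≤ 3.
These bounds meet, so rank(T) = 3.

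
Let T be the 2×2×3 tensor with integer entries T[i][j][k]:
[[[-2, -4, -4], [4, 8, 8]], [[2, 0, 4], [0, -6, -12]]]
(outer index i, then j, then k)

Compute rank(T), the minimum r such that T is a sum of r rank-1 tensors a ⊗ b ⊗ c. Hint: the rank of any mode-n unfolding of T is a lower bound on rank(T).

Lower bound: the mode-3 unfolding of T (rows indexed by k, columns by (i,j) = (0,0), (0,1), (1,0), (1,1)) is [[-2, 4, 2, 0], [-4, 8, 0, -6], [-4, 8, 4, -12]].
There the 3×3 minor on rows k ∈ {0, 1, 2}, columns (i,j) ∈ {(0,0), (1,0), (1,1)} is det [[-2, 2, 0], [-4, 0, -6], [-4, 4, -12]] = -96 ≠ 0, so this unfolding has rank ≥ 3; CP rank is at least every unfolding rank, so rank(T) ≥ 3. (Unfolding ranks only ever bound the CP rank from below — rank(T) can be strictly larger than all of them — so the matching upper bound has to come from an explicit 3-term decomposition.)
Upper bound: T is a sum of 3 rank-1 terms, T = [0, 1] ⊗ [0, 1] ⊗ [4, 0, -4] + [0, 1] ⊗ [2, -1] ⊗ [0, -2, 0] + [1, -1] ⊗ [1, -2] ⊗ [-2, -4, -4] (written with every a and b primitive with positive leading entry and the scale carried by c; CP decompositions are not unique, and this one is verified by expanding entrywise), so rank(T) ≤ 3.
These bounds meet, so rank(T) = 3.

3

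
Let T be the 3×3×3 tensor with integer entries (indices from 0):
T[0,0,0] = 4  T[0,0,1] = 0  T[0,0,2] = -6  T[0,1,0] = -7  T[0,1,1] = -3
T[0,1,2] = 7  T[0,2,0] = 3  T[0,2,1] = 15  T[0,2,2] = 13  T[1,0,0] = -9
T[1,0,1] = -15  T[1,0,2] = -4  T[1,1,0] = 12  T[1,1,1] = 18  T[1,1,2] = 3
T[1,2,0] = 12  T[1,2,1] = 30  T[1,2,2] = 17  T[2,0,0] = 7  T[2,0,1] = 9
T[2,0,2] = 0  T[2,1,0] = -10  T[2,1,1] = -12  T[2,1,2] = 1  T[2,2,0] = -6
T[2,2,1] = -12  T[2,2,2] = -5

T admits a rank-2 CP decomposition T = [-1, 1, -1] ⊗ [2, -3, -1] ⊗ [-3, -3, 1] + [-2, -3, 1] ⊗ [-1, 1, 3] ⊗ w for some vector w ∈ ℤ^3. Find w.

w = [-1, -3, -2]

Subtract the known terms from T to get the rank-1 residual R = [-2, -3, 1] ⊗ [-1, 1, 3] ⊗ w, so R[i,j,k] = a[i]·b[j]·w[k]. Pick indices with nonzero a[0]·b[0] = (-2)·(-1) = 2. Only the fibre through (0,0,·) is needed: R[0,0,:] = T[0,0,:] − Σₗ aₗ[0]bₗ[0]cₗ = [4, 0, -6] − (-1)·(2)·[-3, -3, 1] = [-2, -6, -4]. Then w[k] = R[0,0,k] / 2 for each k, giving w = [-2, -6, -4] / 2 = [-1, -3, -2].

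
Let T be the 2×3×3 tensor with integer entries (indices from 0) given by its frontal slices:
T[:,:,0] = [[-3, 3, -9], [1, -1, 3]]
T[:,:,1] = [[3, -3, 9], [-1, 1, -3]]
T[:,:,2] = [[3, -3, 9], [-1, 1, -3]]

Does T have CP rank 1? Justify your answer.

Yes

If T = a ∘ b ∘ c then every fibre of T is a multiple of the corresponding factor, so read the factors off the fibres through the nonzero entry T[0,0,0] = -3.
The mode-1 fibre T[:,0,0] = [-3, 1] gives a = (3, -1) (primitive direction); the mode-2 fibre T[0,:,0] = [-3, 3, -9] gives b = (1, -1, 3); then c[k] = T[0,0,k] / (a[0]·b[0]) = [-3, 3, 3] / 3 = (-1, 1, 1).
Expanding (3, -1) ∘ (1, -1, 3) ∘ (-1, 1, 1) reproduces all 18 entries of T, so T = (3, -1) ∘ (1, -1, 3) ∘ (-1, 1, 1) and rank(T) ≤ 1.
Equivalently every frontal slice T[:,:,k] is c[k] times the rank-1 matrix (3, -1) ∘ (1, -1, 3). So T has rank 1 (it is nonzero).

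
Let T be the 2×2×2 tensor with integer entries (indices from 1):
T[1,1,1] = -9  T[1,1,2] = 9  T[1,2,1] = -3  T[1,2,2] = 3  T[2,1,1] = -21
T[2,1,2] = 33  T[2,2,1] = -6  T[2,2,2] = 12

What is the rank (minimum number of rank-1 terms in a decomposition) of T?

2

Lower bound: the mode-2 unfolding of T (rows indexed by j, columns by (i,k) = (1,1), (1,2), (2,1), (2,2)) is [[-9, 9, -21, 33], [-3, 3, -6, 12]].
There the 2×2 minor on rows j ∈ {1, 2}, columns (i,k) ∈ {(1,1), (2,1)} is det [[-9, -21], [-3, -6]] = -9 ≠ 0, so this unfolding has rank ≥ 2; CP rank is at least every unfolding rank, so rank(T) ≥ 2. (This is only a lower bound: in general the CP rank may exceed every unfolding rank, so we still need to exhibit 2 rank-1 terms summing to T.)
Upper bound — finding two terms. Write S_k = T[:,:,k] for the frontal slices: S₁ = [[-9, -3], [-21, -6]], S₂ = [[9, 3], [33, 12]].
If T = a₁ ⊗ b₁ ⊗ c₁ + a₂ ⊗ b₂ ⊗ c₂ then each S_k = c₁[k]·a₁b₁ᵀ + c₂[k]·a₂b₂ᵀ. S₁ and S₂ are linearly independent, so a₁b₁ᵀ and a₂b₂ᵀ must span the same plane of matrices: they are the rank-1 matrices of the form x·S₁ + y·S₂.
det(x·S₁ + y·S₂) is −9·x² + 9·y² = (-9)·(x − y)(x + y), vanishing at (x:y) = (1:1) and (1:-1).
M₁ = S₁ + S₂ = [[0, 0], [12, 6]] = 6·[0, 1][2, 1]ᵀ and M₂ = S₁ − S₂ = [[-18, -6], [-54, -18]] = (-6)·[1, 3][3, 1]ᵀ, so take a₁ = [0, 1], b₁ = [2, 1], a₂ = [1, 3], b₂ = [3, 1].
Each slice is an integer combination of E₁ = a₁b₁ᵀ and E₂ = a₂b₂ᵀ: S₁ = 3·E₁ − 3·E₂, S₂ = 3·E₁ + 3·E₂; reading off coefficients, c₁ = [3, 3] and c₂ = [-3, 3].
Hence T = [0, 1] ⊗ [2, 1] ⊗ [3, 3] + [1, 3] ⊗ [3, 1] ⊗ [-3, 3], so rank(T) ≤ 2.
These bounds meet, so rank(T) = 2.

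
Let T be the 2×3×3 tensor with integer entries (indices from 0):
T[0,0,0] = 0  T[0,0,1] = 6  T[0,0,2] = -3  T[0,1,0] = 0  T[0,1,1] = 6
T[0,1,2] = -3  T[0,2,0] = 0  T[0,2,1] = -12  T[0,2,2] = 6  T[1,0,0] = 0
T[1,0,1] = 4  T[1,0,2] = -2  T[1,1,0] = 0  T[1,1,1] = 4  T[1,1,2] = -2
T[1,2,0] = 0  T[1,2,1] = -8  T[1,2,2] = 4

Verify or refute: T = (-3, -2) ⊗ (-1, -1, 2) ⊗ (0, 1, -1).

No

Reconstruct entry (0,0,1) from the claimed factors: Σₗ aₗ[0]bₗ[0]cₗ[1] = (-3)·(-1)·(1) = 3, but T[0,0,1] = 6. The claim is false.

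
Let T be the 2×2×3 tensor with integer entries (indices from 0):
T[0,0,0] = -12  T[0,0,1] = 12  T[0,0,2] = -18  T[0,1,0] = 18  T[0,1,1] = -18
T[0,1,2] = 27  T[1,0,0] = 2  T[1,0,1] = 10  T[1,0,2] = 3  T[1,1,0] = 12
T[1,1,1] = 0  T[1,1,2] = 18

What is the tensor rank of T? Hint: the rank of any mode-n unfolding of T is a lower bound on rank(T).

Lower bound: the mode-2 unfolding of T (rows indexed by j, columns by (i,k) = (0,0), (0,1), (0,2), (1,0), (1,1), (1,2)) is [[-12, 12, -18, 2, 10, 3], [18, -18, 27, 12, 0, 18]].
There the 2×2 minor on rows j ∈ {0, 1}, columns (i,k) ∈ {(0,0), (1,0)} is det [[-12, 2], [18, 12]] = -180 ≠ 0, so this unfolding has rank ≥ 2; CP rank is at least every unfolding rank, so rank(T) ≥ 2. (Flattening ranks never certify an upper bound on CP rank; for that we must actually write T with 2 rank-1 terms.)
Upper bound — finding two terms. Write S_k = T[:,:,k] for the frontal slices: S₀ = [[-12, 18], [2, 12]], S₁ = [[12, -18], [10, 0]], S₂ = [[-18, 27], [3, 18]].
If T = a₁ ⊗ b₁ ⊗ c₁ + a₂ ⊗ b₂ ⊗ c₂ then each S_k = c₁[k]·a₁b₁ᵀ + c₂[k]·a₂b₂ᵀ. S₀ and S₁ are linearly independent, so a₁b₁ᵀ and a₂b₂ᵀ must span the same plane of matrices: they are the rank-1 matrices of the form x·S₀ + y·S₁.
det(x·S₀ + y·S₁) is −180·x² + 180·y² = (-180)·(x − y)(x + y), vanishing at (x:y) = (1:1) and (1:-1).
M₁ = S₀ + S₁ = [[0, 0], [12, 12]] = 12·[0, 1][1, 1]ᵀ and M₂ = S₀ − S₁ = [[-24, 36], [-8, 12]] = (-4)·[3, 1][2, -3]ᵀ, so take a₁ = [0, 1], b₁ = [1, 1], a₂ = [3, 1], b₂ = [2, -3].
Each slice is an integer combination of E₁ = a₁b₁ᵀ and E₂ = a₂b₂ᵀ: S₀ = 6·E₁ − 2·E₂, S₁ = 6·E₁ + 2·E₂, S₂ = 9·E₁ − 3·E₂; reading off coefficients, c₁ = [6, 6, 9] and c₂ = [-2, 2, -3].
Hence T = [0, 1] ⊗ [1, 1] ⊗ [6, 6, 9] + [3, 1] ⊗ [2, -3] ⊗ [-2, 2, -3], so rank(T) ≤ 2.
These bounds meet, so rank(T) = 2.

2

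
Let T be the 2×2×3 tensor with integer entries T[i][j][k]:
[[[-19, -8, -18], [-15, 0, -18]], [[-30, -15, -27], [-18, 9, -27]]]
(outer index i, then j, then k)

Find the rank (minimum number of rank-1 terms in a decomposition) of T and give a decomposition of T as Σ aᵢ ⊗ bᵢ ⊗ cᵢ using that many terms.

rank(T) = 2

Lower bound: the mode-1 unfolding of T (rows indexed by i, columns by (j,k) = (0,0), (0,1), (0,2), (1,0), (1,1), (1,2)) is [[-19, -8, -18, -15, 0, -18], [-30, -15, -27, -18, 9, -27]].
There the 2×2 minor on rows i ∈ {0, 1}, columns (j,k) ∈ {(0,0), (0,1)} is det [[-19, -8], [-30, -15]] = 45 ≠ 0, so this unfolding has rank ≥ 2; CP rank is at least every unfolding rank, so rank(T) ≥ 2. (Flattening ranks never certify an upper bound on CP rank; for that we must actually write T with 2 rank-1 terms.)
Upper bound — finding two terms. Write S_k = T[:,:,k] for the frontal slices: S₀ = [[-19, -15], [-30, -18]], S₁ = [[-8, 0], [-15, 9]], S₂ = [[-18, -18], [-27, -27]].
If T = a₁ ⊗ b₁ ⊗ c₁ + a₂ ⊗ b₂ ⊗ c₂ then each S_k = c₁[k]·a₁b₁ᵀ + c₂[k]·a₂b₂ᵀ. S₀ and S₁ are linearly independent, so a₁b₁ᵀ and a₂b₂ᵀ must span the same plane of matrices: they are the rank-1 matrices of the form x·S₀ + y·S₁.
det(x·S₀ + y·S₁) is −108·x² − 252·xy − 72·y² = (-36)·(x + 2·y)(3·x + y), vanishing at (x:y) = (2:-1) and (1:-3).
M₁ = 2·S₀ − S₁ = [[-30, -30], [-45, -45]] = (-15)·[2, 3][1, 1]ᵀ and M₂ = S₀ − 3·S₁ = [[5, -15], [15, -45]] = 5·[1, 3][1, -3]ᵀ, so take a₁ = [2, 3], b₁ = [1, 1], a₂ = [1, 3], b₂ = [1, -3].
Each slice is an integer combination of E₁ = a₁b₁ᵀ and E₂ = a₂b₂ᵀ: S₀ = −9·E₁ − E₂, S₁ = −3·E₁ − 2·E₂, S₂ = −9·E₁; reading off coefficients, c₁ = [-9, -3, -9] and c₂ = [-1, -2, 0].
Hence T = [2, 3] ⊗ [1, 1] ⊗ [-9, -3, -9] + [1, 3] ⊗ [1, -3] ⊗ [-1, -2, 0], so rank(T) ≤ 2.
These bounds meet, so rank(T) = 2.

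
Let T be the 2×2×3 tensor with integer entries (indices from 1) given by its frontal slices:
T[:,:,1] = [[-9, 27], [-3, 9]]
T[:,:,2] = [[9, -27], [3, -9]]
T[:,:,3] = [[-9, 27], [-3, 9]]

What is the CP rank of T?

Lower bound: T ≠ 0 (e.g. T[1,1,1] = -9), so rank(T) ≥ 1.
Upper bound: the mode-1 fibre T[:,1,1] = [-9, -3] gives a = [3, 1] (primitive direction); the mode-2 fibre T[1,:,1] = [-9, 27] gives b = [1, -3]; then c[k] = T[1,1,k] / (a[1]·b[1]) = [-9, 9, -9] / 3 = [-3, 3, -3].
Expanding [3, 1] ∘ [1, -3] ∘ [-3, 3, -3] reproduces all 12 entries of T, so T = [3, 1] ∘ [1, -3] ∘ [-3, 3, -3] and rank(T) ≤ 1.
These bounds meet, so rank(T) = 1.

1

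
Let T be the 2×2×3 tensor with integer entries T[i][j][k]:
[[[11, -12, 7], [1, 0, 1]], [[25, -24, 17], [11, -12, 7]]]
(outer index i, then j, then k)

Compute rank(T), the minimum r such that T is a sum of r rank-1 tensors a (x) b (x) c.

Lower bound: the mode-2 unfolding of T (rows indexed by j, columns by (i,k) = (0,0), (0,1), (0,2), (1,0), (1,1), (1,2)) is [[11, -12, 7, 25, -24, 17], [1, 0, 1, 11, -12, 7]].
There the 2×2 minor on rows j ∈ {0, 1}, columns (i,k) ∈ {(0,0), (0,1)} is det [[11, -12], [1, 0]] = 12 ≠ 0, so this unfolding has rank ≥ 2; CP rank is at least every unfolding rank, so rank(T) ≥ 2. (Flattening ranks never certify an upper bound on CP rank; for that we must actually write T with 2 rank-1 terms.)
Upper bound — finding two terms. Write S_k = T[:,:,k] for the frontal slices: S₀ = [[11, 1], [25, 11]], S₁ = [[-12, 0], [-24, -12]], S₂ = [[7, 1], [17, 7]].
If T = a₁ (x) b₁ (x) c₁ + a₂ (x) b₂ (x) c₂ then each S_k = c₁[k]·a₁b₁ᵀ + c₂[k]·a₂b₂ᵀ. S₀ and S₁ are linearly independent, so a₁b₁ᵀ and a₂b₂ᵀ must span the same plane of matrices: they are the rank-1 matrices of the form x·S₀ + y·S₁.
det(x·S₀ + y·S₁) is 96·x² − 240·xy + 144·y² = 48·(2·x − 3·y)(x − y), vanishing at (x:y) = (3:2) and (1:1).
M₁ = 3·S₀ + 2·S₁ = [[9, 3], [27, 9]] = 3·(1, 3)(3, 1)ᵀ and M₂ = S₀ + S₁ = [[-1, 1], [1, -1]] = −(1, -1)(1, -1)ᵀ, so take a₁ = (1, 3), b₁ = (3, 1), a₂ = (1, -1), b₂ = (1, -1).
Each slice is an integer combination of E₁ = a₁b₁ᵀ and E₂ = a₂b₂ᵀ: S₀ = 3·E₁ + 2·E₂, S₁ = −3·E₁ − 3·E₂, S₂ = 2·E₁ + E₂; reading off coefficients, c₁ = (3, -3, 2) and c₂ = (2, -3, 1).
Hence T = (1, 3) (x) (3, 1) (x) (3, -3, 2) + (1, -1) (x) (1, -1) (x) (2, -3, 1), so rank(T) ≤ 2.
These bounds meet, so rank(T) = 2.
Check entry T[1,0,0] = 25: (3)·(3)·(3) + (-1)·(1)·(2) = 25.

2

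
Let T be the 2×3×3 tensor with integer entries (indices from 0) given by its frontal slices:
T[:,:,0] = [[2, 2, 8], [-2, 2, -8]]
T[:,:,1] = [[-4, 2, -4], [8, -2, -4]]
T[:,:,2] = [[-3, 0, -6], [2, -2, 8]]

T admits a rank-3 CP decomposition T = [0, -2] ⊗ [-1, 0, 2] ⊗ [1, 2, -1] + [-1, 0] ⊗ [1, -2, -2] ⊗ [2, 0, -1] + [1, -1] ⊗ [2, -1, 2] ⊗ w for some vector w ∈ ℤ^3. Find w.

Subtract the known terms from T to get the rank-1 residual R = [1, -1] ⊗ [2, -1, 2] ⊗ w, so R[i,j,k] = a[i]·b[j]·w[k]. Pick indices with nonzero a[0]·b[0] = (1)·(2) = 2. Only the fibre through (0,0,·) is needed: R[0,0,:] = T[0,0,:] − Σₗ aₗ[0]bₗ[0]cₗ = [2, -4, -3] − (0)·(-1)·[1, 2, -1] − (-1)·(1)·[2, 0, -1] = [4, -4, -4]. Then w[k] = R[0,0,k] / 2 for each k, giving w = [4, -4, -4] / 2 = [2, -2, -2].

w = [2, -2, -2]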